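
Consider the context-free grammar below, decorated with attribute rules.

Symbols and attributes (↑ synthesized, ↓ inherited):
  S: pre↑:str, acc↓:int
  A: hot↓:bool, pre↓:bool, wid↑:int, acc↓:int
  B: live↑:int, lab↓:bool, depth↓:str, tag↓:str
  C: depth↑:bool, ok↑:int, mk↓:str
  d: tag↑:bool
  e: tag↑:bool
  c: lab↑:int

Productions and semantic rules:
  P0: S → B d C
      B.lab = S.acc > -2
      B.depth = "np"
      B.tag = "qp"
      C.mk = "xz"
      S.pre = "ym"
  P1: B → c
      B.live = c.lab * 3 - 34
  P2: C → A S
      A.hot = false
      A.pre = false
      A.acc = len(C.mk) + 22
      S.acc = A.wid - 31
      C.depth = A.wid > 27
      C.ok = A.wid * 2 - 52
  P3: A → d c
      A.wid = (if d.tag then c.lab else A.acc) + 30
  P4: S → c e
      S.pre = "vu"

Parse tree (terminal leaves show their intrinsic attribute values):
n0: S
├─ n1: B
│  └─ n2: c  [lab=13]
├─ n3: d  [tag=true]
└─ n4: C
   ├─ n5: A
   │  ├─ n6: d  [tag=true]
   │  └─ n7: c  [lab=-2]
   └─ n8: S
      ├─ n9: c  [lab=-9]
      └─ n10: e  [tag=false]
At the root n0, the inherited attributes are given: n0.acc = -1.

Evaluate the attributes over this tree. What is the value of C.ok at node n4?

1. n0.acc = -1  [given at root]
2. n1.lab = true  [S.acc > -2]
3. n1.depth = "np"  ["np"]
4. n1.tag = "qp"  ["qp"]
5. n2.lab = 13  [terminal]
6. n1.live = 5  [c.lab * 3 - 34]
7. n3.tag = true  [terminal]
8. n4.mk = "xz"  ["xz"]
9. n5.hot = false  [false]
10. n5.pre = false  [false]
11. n5.acc = 24  [len(C.mk) + 22]
12. n6.tag = true  [terminal]
13. n7.lab = -2  [terminal]
14. n5.wid = 28  [(if d.tag then c.lab else A.acc) + 30]
15. n8.acc = -3  [A.wid - 31]
16. n9.lab = -9  [terminal]
17. n10.tag = false  [terminal]
18. n8.pre = "vu"  ["vu"]
19. n4.depth = true  [A.wid > 27]
20. n4.ok = 4  [A.wid * 2 - 52]
21. n0.pre = "ym"  ["ym"]

4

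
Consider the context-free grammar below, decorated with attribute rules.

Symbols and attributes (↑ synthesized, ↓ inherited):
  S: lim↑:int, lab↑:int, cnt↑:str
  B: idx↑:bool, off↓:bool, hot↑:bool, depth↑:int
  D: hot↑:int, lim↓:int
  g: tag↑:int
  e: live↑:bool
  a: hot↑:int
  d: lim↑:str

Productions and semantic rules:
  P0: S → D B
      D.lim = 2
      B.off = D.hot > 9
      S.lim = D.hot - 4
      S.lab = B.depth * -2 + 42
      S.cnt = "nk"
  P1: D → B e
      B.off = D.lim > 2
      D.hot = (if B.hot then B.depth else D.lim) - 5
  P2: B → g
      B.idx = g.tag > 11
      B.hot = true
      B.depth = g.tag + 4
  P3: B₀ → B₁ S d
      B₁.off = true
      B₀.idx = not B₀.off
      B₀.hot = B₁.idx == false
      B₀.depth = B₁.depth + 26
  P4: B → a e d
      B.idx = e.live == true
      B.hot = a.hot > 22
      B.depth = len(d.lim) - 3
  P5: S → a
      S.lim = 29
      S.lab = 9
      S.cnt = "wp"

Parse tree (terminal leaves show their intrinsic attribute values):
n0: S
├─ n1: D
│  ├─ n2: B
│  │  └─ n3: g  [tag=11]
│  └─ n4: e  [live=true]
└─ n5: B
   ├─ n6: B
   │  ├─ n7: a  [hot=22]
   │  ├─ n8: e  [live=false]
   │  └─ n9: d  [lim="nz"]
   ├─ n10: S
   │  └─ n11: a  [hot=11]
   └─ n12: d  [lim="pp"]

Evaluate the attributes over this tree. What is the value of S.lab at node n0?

-8

1. n1.lim = 2  [2]
2. n2.off = false  [D.lim > 2]
3. n3.tag = 11  [terminal]
4. n2.idx = false  [g.tag > 11]
5. n2.hot = true  [true]
6. n2.depth = 15  [g.tag + 4]
7. n4.live = true  [terminal]
8. n1.hot = 10  [(if B.hot then B.depth else D.lim) - 5]
9. n5.off = true  [D.hot > 9]
10. n6.off = true  [true]
11. n7.hot = 22  [terminal]
12. n8.live = false  [terminal]
13. n9.lim = "nz"  [terminal]
14. n6.idx = false  [e.live == true]
15. n6.hot = false  [a.hot > 22]
16. n6.depth = -1  [len(d.lim) - 3]
17. n11.hot = 11  [terminal]
18. n10.lim = 29  [29]
19. n10.lab = 9  [9]
20. n10.cnt = "wp"  ["wp"]
21. n12.lim = "pp"  [terminal]
22. n5.idx = false  [not B₀.off]
23. n5.hot = true  [B₁.idx == false]
24. n5.depth = 25  [B₁.depth + 26]
25. n0.lim = 6  [D.hot - 4]
26. n0.lab = -8  [B.depth * -2 + 42]
27. n0.cnt = "nk"  ["nk"]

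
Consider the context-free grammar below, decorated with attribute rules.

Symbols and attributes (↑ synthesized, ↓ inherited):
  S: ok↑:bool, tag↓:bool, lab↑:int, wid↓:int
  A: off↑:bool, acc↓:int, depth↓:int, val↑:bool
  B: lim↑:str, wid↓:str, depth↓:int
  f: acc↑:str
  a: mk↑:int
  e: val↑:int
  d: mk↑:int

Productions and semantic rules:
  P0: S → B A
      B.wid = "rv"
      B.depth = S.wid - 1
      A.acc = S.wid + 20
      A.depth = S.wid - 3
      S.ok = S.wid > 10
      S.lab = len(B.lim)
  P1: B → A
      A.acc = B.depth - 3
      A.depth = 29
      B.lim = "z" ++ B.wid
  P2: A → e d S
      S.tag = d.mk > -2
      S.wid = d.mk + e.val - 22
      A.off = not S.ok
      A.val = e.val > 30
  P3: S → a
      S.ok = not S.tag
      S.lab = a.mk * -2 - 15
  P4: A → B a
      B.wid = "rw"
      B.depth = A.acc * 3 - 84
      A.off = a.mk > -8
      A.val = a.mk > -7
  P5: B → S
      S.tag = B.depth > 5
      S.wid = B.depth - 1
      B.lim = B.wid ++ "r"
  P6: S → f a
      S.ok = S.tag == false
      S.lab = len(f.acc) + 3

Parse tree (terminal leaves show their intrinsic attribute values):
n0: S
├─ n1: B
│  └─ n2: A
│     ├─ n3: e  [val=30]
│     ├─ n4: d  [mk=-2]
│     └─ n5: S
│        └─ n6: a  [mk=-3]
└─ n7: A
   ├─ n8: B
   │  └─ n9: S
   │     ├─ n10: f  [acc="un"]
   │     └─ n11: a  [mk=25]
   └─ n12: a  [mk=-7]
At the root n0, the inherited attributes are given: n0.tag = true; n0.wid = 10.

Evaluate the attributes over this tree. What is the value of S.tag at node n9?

1. n0.tag = true  [given at root]
2. n0.wid = 10  [given at root]
3. n1.wid = "rv"  ["rv"]
4. n1.depth = 9  [S.wid - 1]
5. n2.acc = 6  [B.depth - 3]
6. n2.depth = 29  [29]
7. n3.val = 30  [terminal]
8. n4.mk = -2  [terminal]
9. n5.tag = false  [d.mk > -2]
10. n5.wid = 6  [d.mk + e.val - 22]
11. n6.mk = -3  [terminal]
12. n5.ok = true  [not S.tag]
13. n5.lab = -9  [a.mk * -2 - 15]
14. n2.off = false  [not S.ok]
15. n2.val = false  [e.val > 30]
16. n1.lim = "zrv"  ["z" ++ B.wid]
17. n7.acc = 30  [S.wid + 20]
18. n7.depth = 7  [S.wid - 3]
19. n8.wid = "rw"  ["rw"]
20. n8.depth = 6  [A.acc * 3 - 84]
21. n9.tag = true  [B.depth > 5]
22. n9.wid = 5  [B.depth - 1]
23. n10.acc = "un"  [terminal]
24. n11.mk = 25  [terminal]
25. n9.ok = false  [S.tag == false]
26. n9.lab = 5  [len(f.acc) + 3]
27. n8.lim = "rwr"  [B.wid ++ "r"]
28. n12.mk = -7  [terminal]
29. n7.off = true  [a.mk > -8]
30. n7.val = false  [a.mk > -7]
31. n0.ok = false  [S.wid > 10]
32. n0.lab = 3  [len(B.lim)]

true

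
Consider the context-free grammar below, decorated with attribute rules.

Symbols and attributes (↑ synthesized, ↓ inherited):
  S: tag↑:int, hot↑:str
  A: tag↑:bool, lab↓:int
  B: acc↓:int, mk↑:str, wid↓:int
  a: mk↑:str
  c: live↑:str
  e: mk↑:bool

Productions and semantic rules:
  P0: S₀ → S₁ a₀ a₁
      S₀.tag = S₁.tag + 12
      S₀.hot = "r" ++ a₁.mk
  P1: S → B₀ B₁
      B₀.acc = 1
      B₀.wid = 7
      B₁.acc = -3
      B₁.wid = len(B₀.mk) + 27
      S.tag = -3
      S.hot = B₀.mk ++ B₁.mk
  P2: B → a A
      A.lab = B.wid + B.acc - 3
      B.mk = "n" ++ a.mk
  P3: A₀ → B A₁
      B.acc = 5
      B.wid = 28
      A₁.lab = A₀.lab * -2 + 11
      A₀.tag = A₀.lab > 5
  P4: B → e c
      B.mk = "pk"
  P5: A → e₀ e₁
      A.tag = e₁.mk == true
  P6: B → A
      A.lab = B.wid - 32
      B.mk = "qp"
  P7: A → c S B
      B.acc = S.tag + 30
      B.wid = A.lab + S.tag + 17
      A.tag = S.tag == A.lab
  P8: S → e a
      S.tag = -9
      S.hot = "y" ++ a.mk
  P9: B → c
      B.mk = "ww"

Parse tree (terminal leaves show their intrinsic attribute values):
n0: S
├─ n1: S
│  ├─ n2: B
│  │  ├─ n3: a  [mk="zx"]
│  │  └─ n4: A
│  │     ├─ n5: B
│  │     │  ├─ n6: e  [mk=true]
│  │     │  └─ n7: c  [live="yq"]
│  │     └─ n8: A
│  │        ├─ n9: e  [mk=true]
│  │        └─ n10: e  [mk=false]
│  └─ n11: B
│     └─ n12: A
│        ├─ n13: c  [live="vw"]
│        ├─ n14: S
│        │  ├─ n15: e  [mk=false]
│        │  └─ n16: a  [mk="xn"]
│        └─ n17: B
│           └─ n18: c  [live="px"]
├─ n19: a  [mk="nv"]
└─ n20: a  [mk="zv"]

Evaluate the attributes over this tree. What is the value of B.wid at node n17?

1. n2.acc = 1  [1]
2. n2.wid = 7  [7]
3. n3.mk = "zx"  [terminal]
4. n4.lab = 5  [B.wid + B.acc - 3]
5. n5.acc = 5  [5]
6. n5.wid = 28  [28]
7. n6.mk = true  [terminal]
8. n7.live = "yq"  [terminal]
9. n5.mk = "pk"  ["pk"]
10. n8.lab = 1  [A₀.lab * -2 + 11]
11. n9.mk = true  [terminal]
12. n10.mk = false  [terminal]
13. n8.tag = false  [e₁.mk == true]
14. n4.tag = false  [A₀.lab > 5]
15. n2.mk = "nzx"  ["n" ++ a.mk]
16. n11.acc = -3  [-3]
17. n11.wid = 30  [len(B₀.mk) + 27]
18. n12.lab = -2  [B.wid - 32]
19. n13.live = "vw"  [terminal]
20. n15.mk = false  [terminal]
21. n16.mk = "xn"  [terminal]
22. n14.tag = -9  [-9]
23. n14.hot = "yxn"  ["y" ++ a.mk]
24. n17.acc = 21  [S.tag + 30]
25. n17.wid = 6  [A.lab + S.tag + 17]
26. n18.live = "px"  [terminal]
27. n17.mk = "ww"  ["ww"]
28. n12.tag = false  [S.tag == A.lab]
29. n11.mk = "qp"  ["qp"]
30. n1.tag = -3  [-3]
31. n1.hot = "nzxqp"  [B₀.mk ++ B₁.mk]
32. n19.mk = "nv"  [terminal]
33. n20.mk = "zv"  [terminal]
34. n0.tag = 9  [S₁.tag + 12]
35. n0.hot = "rzv"  ["r" ++ a₁.mk]

6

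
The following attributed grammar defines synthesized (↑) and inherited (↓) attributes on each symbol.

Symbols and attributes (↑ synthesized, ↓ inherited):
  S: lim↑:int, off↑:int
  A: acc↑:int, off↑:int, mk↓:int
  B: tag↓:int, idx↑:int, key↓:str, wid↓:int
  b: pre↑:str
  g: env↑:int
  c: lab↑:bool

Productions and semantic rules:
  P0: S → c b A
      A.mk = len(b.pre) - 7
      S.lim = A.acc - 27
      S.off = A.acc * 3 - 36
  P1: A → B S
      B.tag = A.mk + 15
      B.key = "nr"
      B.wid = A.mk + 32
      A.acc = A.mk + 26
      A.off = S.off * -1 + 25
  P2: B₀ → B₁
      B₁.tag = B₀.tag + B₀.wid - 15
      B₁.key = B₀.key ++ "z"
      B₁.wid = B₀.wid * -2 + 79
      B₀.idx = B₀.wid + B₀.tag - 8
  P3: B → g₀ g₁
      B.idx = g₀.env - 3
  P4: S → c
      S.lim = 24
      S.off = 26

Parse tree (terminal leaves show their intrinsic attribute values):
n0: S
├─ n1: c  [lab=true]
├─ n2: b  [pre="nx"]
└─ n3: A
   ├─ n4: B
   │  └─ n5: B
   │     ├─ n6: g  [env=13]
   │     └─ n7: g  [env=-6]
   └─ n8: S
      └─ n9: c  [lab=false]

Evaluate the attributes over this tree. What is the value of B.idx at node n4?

29

1. n1.lab = true  [terminal]
2. n2.pre = "nx"  [terminal]
3. n3.mk = -5  [len(b.pre) - 7]
4. n4.tag = 10  [A.mk + 15]
5. n4.key = "nr"  ["nr"]
6. n4.wid = 27  [A.mk + 32]
7. n5.tag = 22  [B₀.tag + B₀.wid - 15]
8. n5.key = "nrz"  [B₀.key ++ "z"]
9. n5.wid = 25  [B₀.wid * -2 + 79]
10. n6.env = 13  [terminal]
11. n7.env = -6  [terminal]
12. n5.idx = 10  [g₀.env - 3]
13. n4.idx = 29  [B₀.wid + B₀.tag - 8]
14. n9.lab = false  [terminal]
15. n8.lim = 24  [24]
16. n8.off = 26  [26]
17. n3.acc = 21  [A.mk + 26]
18. n3.off = -1  [S.off * -1 + 25]
19. n0.lim = -6  [A.acc - 27]
20. n0.off = 27  [A.acc * 3 - 36]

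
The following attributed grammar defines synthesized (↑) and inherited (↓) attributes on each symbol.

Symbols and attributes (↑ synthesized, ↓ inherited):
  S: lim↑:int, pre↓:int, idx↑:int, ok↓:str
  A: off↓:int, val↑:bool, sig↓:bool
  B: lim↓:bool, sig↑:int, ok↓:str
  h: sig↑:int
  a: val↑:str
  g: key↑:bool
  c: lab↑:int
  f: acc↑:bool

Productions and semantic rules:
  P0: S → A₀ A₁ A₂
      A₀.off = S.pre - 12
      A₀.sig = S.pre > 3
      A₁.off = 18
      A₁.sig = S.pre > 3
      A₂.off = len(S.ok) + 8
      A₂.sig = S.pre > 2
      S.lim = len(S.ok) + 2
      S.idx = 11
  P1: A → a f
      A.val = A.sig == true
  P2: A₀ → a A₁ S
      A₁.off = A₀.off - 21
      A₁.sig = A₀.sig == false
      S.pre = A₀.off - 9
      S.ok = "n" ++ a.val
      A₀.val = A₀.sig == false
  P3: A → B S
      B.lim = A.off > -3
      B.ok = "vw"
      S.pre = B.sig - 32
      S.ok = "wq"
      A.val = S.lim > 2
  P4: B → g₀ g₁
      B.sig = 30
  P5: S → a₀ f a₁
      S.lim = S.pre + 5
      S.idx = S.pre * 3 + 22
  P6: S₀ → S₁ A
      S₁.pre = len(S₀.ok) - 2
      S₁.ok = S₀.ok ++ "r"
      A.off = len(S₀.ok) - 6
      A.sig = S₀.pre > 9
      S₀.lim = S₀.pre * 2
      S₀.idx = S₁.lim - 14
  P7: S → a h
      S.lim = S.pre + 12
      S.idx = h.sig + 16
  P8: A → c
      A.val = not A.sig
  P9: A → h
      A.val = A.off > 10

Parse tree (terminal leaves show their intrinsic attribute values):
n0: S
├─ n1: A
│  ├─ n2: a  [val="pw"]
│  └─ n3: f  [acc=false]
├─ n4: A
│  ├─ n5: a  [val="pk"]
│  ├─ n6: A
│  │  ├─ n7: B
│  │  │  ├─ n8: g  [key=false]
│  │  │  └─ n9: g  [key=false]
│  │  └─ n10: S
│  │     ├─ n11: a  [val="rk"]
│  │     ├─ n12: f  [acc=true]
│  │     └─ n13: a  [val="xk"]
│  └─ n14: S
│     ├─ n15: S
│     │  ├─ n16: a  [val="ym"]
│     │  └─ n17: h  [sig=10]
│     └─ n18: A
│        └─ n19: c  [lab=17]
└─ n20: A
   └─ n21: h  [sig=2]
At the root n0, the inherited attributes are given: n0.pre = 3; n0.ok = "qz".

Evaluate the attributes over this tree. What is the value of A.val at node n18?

true

1. n0.pre = 3  [given at root]
2. n0.ok = "qz"  [given at root]
3. n1.off = -9  [S.pre - 12]
4. n1.sig = false  [S.pre > 3]
5. n2.val = "pw"  [terminal]
6. n3.acc = false  [terminal]
7. n1.val = false  [A.sig == true]
8. n4.off = 18  [18]
9. n4.sig = false  [S.pre > 3]
10. n5.val = "pk"  [terminal]
11. n6.off = -3  [A₀.off - 21]
12. n6.sig = true  [A₀.sig == false]
13. n7.lim = false  [A.off > -3]
14. n7.ok = "vw"  ["vw"]
15. n8.key = false  [terminal]
16. n9.key = false  [terminal]
17. n7.sig = 30  [30]
18. n10.pre = -2  [B.sig - 32]
19. n10.ok = "wq"  ["wq"]
20. n11.val = "rk"  [terminal]
21. n12.acc = true  [terminal]
22. n13.val = "xk"  [terminal]
23. n10.lim = 3  [S.pre + 5]
24. n10.idx = 16  [S.pre * 3 + 22]
25. n6.val = true  [S.lim > 2]
26. n14.pre = 9  [A₀.off - 9]
27. n14.ok = "npk"  ["n" ++ a.val]
28. n15.pre = 1  [len(S₀.ok) - 2]
29. n15.ok = "npkr"  [S₀.ok ++ "r"]
30. n16.val = "ym"  [terminal]
31. n17.sig = 10  [terminal]
32. n15.lim = 13  [S.pre + 12]
33. n15.idx = 26  [h.sig + 16]
34. n18.off = -3  [len(S₀.ok) - 6]
35. n18.sig = false  [S₀.pre > 9]
36. n19.lab = 17  [terminal]
37. n18.val = true  [not A.sig]
38. n14.lim = 18  [S₀.pre * 2]
39. n14.idx = -1  [S₁.lim - 14]
40. n4.val = true  [A₀.sig == false]
41. n20.off = 10  [len(S.ok) + 8]
42. n20.sig = true  [S.pre > 2]
43. n21.sig = 2  [terminal]
44. n20.val = false  [A.off > 10]
45. n0.lim = 4  [len(S.ok) + 2]
46. n0.idx = 11  [11]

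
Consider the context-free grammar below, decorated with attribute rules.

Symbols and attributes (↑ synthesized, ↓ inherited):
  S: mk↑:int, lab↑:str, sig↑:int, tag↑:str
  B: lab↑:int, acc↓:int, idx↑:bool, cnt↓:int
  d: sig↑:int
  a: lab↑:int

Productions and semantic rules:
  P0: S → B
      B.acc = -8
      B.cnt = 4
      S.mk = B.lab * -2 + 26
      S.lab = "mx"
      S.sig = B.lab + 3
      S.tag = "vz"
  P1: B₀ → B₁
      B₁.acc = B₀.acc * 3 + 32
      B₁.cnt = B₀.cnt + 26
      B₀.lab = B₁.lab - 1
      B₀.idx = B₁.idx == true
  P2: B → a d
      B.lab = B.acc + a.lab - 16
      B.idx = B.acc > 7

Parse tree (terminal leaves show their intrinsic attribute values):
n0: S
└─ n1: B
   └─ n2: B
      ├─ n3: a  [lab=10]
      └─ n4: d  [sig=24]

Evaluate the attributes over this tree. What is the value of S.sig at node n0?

4

1. n1.acc = -8  [-8]
2. n1.cnt = 4  [4]
3. n2.acc = 8  [B₀.acc * 3 + 32]
4. n2.cnt = 30  [B₀.cnt + 26]
5. n3.lab = 10  [terminal]
6. n4.sig = 24  [terminal]
7. n2.lab = 2  [B.acc + a.lab - 16]
8. n2.idx = true  [B.acc > 7]
9. n1.lab = 1  [B₁.lab - 1]
10. n1.idx = true  [B₁.idx == true]
11. n0.mk = 24  [B.lab * -2 + 26]
12. n0.lab = "mx"  ["mx"]
13. n0.sig = 4  [B.lab + 3]
14. n0.tag = "vz"  ["vz"]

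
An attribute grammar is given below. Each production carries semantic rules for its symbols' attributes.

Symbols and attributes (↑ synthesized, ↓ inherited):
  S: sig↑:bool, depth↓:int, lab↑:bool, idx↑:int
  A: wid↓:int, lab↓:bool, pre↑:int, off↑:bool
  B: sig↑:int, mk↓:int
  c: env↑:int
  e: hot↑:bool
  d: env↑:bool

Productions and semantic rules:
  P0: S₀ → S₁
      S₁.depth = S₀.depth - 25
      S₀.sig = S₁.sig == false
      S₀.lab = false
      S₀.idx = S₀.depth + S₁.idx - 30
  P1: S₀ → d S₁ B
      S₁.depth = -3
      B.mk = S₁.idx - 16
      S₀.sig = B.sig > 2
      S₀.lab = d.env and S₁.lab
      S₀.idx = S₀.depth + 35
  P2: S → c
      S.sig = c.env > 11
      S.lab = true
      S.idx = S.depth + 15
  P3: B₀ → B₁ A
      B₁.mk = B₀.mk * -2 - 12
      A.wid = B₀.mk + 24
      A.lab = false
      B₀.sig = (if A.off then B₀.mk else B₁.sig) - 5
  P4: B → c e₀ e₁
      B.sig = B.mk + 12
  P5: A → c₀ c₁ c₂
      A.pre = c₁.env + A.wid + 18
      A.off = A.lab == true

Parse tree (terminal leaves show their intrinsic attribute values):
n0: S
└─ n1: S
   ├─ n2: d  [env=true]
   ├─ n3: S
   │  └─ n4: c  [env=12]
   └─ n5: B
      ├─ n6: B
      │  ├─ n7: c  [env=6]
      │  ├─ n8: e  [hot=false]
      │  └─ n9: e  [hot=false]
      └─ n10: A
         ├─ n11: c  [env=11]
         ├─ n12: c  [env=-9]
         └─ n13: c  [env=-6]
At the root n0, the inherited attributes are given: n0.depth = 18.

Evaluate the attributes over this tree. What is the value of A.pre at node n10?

1. n0.depth = 18  [given at root]
2. n1.depth = -7  [S₀.depth - 25]
3. n2.env = true  [terminal]
4. n3.depth = -3  [-3]
5. n4.env = 12  [terminal]
6. n3.sig = true  [c.env > 11]
7. n3.lab = true  [true]
8. n3.idx = 12  [S.depth + 15]
9. n5.mk = -4  [S₁.idx - 16]
10. n6.mk = -4  [B₀.mk * -2 - 12]
11. n7.env = 6  [terminal]
12. n8.hot = false  [terminal]
13. n9.hot = false  [terminal]
14. n6.sig = 8  [B.mk + 12]
15. n10.wid = 20  [B₀.mk + 24]
16. n10.lab = false  [false]
17. n11.env = 11  [terminal]
18. n12.env = -9  [terminal]
19. n13.env = -6  [terminal]
20. n10.pre = 29  [c₁.env + A.wid + 18]
21. n10.off = false  [A.lab == true]
22. n5.sig = 3  [(if A.off then B₀.mk else B₁.sig) - 5]
23. n1.sig = true  [B.sig > 2]
24. n1.lab = true  [d.env and S₁.lab]
25. n1.idx = 28  [S₀.depth + 35]
26. n0.sig = false  [S₁.sig == false]
27. n0.lab = false  [false]
28. n0.idx = 16  [S₀.depth + S₁.idx - 30]

29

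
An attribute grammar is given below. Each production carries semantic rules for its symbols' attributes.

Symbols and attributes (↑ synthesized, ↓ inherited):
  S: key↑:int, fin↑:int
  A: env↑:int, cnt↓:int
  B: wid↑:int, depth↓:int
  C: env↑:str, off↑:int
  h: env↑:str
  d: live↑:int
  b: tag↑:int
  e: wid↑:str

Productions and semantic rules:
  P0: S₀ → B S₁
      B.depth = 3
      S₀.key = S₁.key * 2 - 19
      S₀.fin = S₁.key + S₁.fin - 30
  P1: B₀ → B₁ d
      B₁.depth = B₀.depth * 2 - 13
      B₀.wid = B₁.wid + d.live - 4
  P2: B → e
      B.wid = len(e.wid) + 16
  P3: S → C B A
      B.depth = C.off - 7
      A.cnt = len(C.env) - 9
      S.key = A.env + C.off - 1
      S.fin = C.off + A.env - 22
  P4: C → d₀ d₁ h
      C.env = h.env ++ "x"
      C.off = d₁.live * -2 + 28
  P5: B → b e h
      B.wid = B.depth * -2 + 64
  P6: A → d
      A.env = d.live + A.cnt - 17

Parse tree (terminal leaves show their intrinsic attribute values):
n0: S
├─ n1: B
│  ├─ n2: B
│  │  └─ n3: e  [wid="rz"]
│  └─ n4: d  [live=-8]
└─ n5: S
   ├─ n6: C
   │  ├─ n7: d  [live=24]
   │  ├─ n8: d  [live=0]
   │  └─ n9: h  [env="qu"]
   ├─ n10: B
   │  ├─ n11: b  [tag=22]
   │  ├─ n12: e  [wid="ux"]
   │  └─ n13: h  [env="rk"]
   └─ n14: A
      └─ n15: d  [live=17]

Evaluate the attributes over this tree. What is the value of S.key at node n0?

23

1. n1.depth = 3  [3]
2. n2.depth = -7  [B₀.depth * 2 - 13]
3. n3.wid = "rz"  [terminal]
4. n2.wid = 18  [len(e.wid) + 16]
5. n4.live = -8  [terminal]
6. n1.wid = 6  [B₁.wid + d.live - 4]
7. n7.live = 24  [terminal]
8. n8.live = 0  [terminal]
9. n9.env = "qu"  [terminal]
10. n6.env = "qux"  [h.env ++ "x"]
11. n6.off = 28  [d₁.live * -2 + 28]
12. n10.depth = 21  [C.off - 7]
13. n11.tag = 22  [terminal]
14. n12.wid = "ux"  [terminal]
15. n13.env = "rk"  [terminal]
16. n10.wid = 22  [B.depth * -2 + 64]
17. n14.cnt = -6  [len(C.env) - 9]
18. n15.live = 17  [terminal]
19. n14.env = -6  [d.live + A.cnt - 17]
20. n5.key = 21  [A.env + C.off - 1]
21. n5.fin = 0  [C.off + A.env - 22]
22. n0.key = 23  [S₁.key * 2 - 19]
23. n0.fin = -9  [S₁.key + S₁.fin - 30]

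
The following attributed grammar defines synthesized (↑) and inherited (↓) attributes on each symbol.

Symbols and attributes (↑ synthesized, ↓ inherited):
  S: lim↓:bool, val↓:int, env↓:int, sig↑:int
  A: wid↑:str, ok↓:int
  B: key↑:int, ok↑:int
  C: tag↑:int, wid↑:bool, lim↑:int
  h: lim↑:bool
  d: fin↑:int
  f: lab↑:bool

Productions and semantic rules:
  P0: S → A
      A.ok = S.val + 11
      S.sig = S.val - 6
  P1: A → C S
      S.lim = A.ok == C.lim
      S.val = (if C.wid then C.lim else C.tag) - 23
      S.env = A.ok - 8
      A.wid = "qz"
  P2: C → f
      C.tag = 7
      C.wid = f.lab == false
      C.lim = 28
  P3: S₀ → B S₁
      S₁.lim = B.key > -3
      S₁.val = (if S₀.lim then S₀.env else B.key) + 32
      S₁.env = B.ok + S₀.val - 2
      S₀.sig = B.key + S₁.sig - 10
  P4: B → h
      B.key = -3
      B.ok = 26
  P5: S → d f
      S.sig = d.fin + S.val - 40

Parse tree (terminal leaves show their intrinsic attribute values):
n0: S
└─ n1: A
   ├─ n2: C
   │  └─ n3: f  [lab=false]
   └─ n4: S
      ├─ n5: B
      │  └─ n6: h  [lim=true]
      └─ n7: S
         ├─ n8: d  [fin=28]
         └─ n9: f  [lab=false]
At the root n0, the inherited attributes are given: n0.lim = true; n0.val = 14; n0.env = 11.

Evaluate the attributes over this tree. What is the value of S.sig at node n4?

1. n0.lim = true  [given at root]
2. n0.val = 14  [given at root]
3. n0.env = 11  [given at root]
4. n1.ok = 25  [S.val + 11]
5. n3.lab = false  [terminal]
6. n2.tag = 7  [7]
7. n2.wid = true  [f.lab == false]
8. n2.lim = 28  [28]
9. n4.lim = false  [A.ok == C.lim]
10. n4.val = 5  [(if C.wid then C.lim else C.tag) - 23]
11. n4.env = 17  [A.ok - 8]
12. n6.lim = true  [terminal]
13. n5.key = -3  [-3]
14. n5.ok = 26  [26]
15. n7.lim = false  [B.key > -3]
16. n7.val = 29  [(if S₀.lim then S₀.env else B.key) + 32]
17. n7.env = 29  [B.ok + S₀.val - 2]
18. n8.fin = 28  [terminal]
19. n9.lab = false  [terminal]
20. n7.sig = 17  [d.fin + S.val - 40]
21. n4.sig = 4  [B.key + S₁.sig - 10]
22. n1.wid = "qz"  ["qz"]
23. n0.sig = 8  [S.val - 6]

4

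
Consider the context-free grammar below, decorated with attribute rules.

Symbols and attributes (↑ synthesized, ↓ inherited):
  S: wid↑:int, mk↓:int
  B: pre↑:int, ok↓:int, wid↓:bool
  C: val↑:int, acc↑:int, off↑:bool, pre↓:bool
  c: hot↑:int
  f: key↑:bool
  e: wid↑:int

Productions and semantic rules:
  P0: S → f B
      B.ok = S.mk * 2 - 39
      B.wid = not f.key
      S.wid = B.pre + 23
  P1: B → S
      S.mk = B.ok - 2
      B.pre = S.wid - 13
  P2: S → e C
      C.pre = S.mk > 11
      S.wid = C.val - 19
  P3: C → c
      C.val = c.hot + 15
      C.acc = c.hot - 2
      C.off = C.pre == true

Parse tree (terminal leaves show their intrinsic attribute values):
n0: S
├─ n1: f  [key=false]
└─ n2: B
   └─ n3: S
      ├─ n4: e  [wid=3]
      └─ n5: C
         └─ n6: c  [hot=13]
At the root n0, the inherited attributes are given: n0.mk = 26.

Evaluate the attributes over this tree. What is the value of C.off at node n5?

1. n0.mk = 26  [given at root]
2. n1.key = false  [terminal]
3. n2.ok = 13  [S.mk * 2 - 39]
4. n2.wid = true  [not f.key]
5. n3.mk = 11  [B.ok - 2]
6. n4.wid = 3  [terminal]
7. n5.pre = false  [S.mk > 11]
8. n6.hot = 13  [terminal]
9. n5.val = 28  [c.hot + 15]
10. n5.acc = 11  [c.hot - 2]
11. n5.off = false  [C.pre == true]
12. n3.wid = 9  [C.val - 19]
13. n2.pre = -4  [S.wid - 13]
14. n0.wid = 19  [B.pre + 23]

false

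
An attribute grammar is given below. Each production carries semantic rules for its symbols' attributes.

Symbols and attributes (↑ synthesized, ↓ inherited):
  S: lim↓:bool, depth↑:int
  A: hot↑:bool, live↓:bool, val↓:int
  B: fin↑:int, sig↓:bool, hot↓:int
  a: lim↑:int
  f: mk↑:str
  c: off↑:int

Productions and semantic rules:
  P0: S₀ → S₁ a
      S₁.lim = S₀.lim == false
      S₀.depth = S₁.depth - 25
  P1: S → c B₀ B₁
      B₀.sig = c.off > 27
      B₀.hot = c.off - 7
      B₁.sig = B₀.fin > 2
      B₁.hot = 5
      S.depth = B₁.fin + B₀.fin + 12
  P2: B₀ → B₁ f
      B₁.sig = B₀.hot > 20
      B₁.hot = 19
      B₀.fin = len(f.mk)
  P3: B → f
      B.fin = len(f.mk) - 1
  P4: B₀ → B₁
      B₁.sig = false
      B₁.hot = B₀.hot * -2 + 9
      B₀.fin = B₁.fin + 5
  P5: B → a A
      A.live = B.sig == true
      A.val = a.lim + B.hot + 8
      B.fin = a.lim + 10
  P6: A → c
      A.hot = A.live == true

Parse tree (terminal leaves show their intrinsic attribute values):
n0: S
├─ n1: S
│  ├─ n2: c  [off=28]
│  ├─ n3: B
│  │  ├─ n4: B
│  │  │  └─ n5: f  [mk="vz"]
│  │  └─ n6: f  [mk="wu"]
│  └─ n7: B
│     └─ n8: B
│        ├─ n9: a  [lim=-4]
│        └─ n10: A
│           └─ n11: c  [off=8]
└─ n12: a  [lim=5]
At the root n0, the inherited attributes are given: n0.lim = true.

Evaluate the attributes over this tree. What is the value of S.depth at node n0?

1. n0.lim = true  [given at root]
2. n1.lim = false  [S₀.lim == false]
3. n2.off = 28  [terminal]
4. n3.sig = true  [c.off > 27]
5. n3.hot = 21  [c.off - 7]
6. n4.sig = true  [B₀.hot > 20]
7. n4.hot = 19  [19]
8. n5.mk = "vz"  [terminal]
9. n4.fin = 1  [len(f.mk) - 1]
10. n6.mk = "wu"  [terminal]
11. n3.fin = 2  [len(f.mk)]
12. n7.sig = false  [B₀.fin > 2]
13. n7.hot = 5  [5]
14. n8.sig = false  [false]
15. n8.hot = -1  [B₀.hot * -2 + 9]
16. n9.lim = -4  [terminal]
17. n10.live = false  [B.sig == true]
18. n10.val = 3  [a.lim + B.hot + 8]
19. n11.off = 8  [terminal]
20. n10.hot = false  [A.live == true]
21. n8.fin = 6  [a.lim + 10]
22. n7.fin = 11  [B₁.fin + 5]
23. n1.depth = 25  [B₁.fin + B₀.fin + 12]
24. n12.lim = 5  [terminal]
25. n0.depth = 0  [S₁.depth - 25]

0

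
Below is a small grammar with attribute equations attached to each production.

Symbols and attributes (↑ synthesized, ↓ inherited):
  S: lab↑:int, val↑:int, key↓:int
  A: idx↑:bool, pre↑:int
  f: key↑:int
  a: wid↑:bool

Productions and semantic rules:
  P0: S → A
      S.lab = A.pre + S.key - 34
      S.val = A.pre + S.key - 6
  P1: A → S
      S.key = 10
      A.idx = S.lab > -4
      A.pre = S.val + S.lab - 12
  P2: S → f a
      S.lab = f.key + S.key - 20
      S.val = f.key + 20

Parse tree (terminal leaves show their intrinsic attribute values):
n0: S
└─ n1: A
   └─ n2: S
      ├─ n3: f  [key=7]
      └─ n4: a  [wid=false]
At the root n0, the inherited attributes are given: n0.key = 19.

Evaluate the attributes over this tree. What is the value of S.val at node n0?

1. n0.key = 19  [given at root]
2. n2.key = 10  [10]
3. n3.key = 7  [terminal]
4. n4.wid = false  [terminal]
5. n2.lab = -3  [f.key + S.key - 20]
6. n2.val = 27  [f.key + 20]
7. n1.idx = true  [S.lab > -4]
8. n1.pre = 12  [S.val + S.lab - 12]
9. n0.lab = -3  [A.pre + S.key - 34]
10. n0.val = 25  [A.pre + S.key - 6]

25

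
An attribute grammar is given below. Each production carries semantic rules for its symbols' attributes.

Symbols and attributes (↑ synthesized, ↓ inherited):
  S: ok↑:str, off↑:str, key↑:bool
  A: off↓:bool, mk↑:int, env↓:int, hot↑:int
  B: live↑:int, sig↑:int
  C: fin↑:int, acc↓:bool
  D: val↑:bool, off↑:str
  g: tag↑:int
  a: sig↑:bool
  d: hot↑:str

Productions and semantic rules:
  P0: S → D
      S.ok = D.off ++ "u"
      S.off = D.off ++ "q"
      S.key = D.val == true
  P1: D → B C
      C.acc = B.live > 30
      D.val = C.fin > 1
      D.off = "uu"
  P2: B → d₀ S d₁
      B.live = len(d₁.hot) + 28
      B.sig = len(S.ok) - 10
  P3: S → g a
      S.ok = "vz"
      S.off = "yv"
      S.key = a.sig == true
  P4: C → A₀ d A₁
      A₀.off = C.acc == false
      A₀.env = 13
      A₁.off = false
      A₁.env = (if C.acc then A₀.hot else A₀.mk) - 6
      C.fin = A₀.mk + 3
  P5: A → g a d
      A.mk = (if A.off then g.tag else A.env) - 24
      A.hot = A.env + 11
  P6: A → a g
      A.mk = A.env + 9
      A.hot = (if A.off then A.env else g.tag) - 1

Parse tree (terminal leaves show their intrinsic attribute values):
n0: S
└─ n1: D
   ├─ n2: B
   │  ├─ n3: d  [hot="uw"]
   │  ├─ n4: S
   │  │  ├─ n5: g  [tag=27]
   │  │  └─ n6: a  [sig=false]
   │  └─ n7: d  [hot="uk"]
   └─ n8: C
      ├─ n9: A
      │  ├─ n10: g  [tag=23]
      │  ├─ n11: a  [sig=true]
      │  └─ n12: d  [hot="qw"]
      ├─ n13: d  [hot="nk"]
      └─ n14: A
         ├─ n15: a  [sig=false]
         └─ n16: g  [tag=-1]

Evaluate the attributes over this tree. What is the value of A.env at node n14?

1. n3.hot = "uw"  [terminal]
2. n5.tag = 27  [terminal]
3. n6.sig = false  [terminal]
4. n4.ok = "vz"  ["vz"]
5. n4.off = "yv"  ["yv"]
6. n4.key = false  [a.sig == true]
7. n7.hot = "uk"  [terminal]
8. n2.live = 30  [len(d₁.hot) + 28]
9. n2.sig = -8  [len(S.ok) - 10]
10. n8.acc = false  [B.live > 30]
11. n9.off = true  [C.acc == false]
12. n9.env = 13  [13]
13. n10.tag = 23  [terminal]
14. n11.sig = true  [terminal]
15. n12.hot = "qw"  [terminal]
16. n9.mk = -1  [(if A.off then g.tag else A.env) - 24]
17. n9.hot = 24  [A.env + 11]
18. n13.hot = "nk"  [terminal]
19. n14.off = false  [false]
20. n14.env = -7  [(if C.acc then A₀.hot else A₀.mk) - 6]
21. n15.sig = false  [terminal]
22. n16.tag = -1  [terminal]
23. n14.mk = 2  [A.env + 9]
24. n14.hot = -2  [(if A.off then A.env else g.tag) - 1]
25. n8.fin = 2  [A₀.mk + 3]
26. n1.val = true  [C.fin > 1]
27. n1.off = "uu"  ["uu"]
28. n0.ok = "uuu"  [D.off ++ "u"]
29. n0.off = "uuq"  [D.off ++ "q"]
30. n0.key = true  [D.val == true]

-7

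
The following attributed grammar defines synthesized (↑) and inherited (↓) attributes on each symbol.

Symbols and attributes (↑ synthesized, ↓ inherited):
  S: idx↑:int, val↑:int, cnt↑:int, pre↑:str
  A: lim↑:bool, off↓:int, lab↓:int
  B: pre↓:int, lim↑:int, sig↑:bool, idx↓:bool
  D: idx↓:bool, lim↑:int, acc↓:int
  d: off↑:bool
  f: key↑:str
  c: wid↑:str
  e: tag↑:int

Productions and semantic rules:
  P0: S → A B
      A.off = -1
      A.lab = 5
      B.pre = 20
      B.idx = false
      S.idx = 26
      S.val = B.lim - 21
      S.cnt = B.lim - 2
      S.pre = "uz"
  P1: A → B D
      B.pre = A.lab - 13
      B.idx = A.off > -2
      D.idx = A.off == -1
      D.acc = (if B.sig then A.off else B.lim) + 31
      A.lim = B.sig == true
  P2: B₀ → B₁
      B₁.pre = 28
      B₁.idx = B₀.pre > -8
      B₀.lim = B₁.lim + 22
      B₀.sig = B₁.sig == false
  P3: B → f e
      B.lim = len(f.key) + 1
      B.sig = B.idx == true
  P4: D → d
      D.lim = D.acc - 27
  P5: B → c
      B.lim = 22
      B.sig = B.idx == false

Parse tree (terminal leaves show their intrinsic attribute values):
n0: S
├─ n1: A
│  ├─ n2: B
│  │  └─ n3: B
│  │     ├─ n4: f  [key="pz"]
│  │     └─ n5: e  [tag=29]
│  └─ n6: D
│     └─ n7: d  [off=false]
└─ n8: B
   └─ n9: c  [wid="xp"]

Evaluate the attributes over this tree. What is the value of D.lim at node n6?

1. n1.off = -1  [-1]
2. n1.lab = 5  [5]
3. n2.pre = -8  [A.lab - 13]
4. n2.idx = true  [A.off > -2]
5. n3.pre = 28  [28]
6. n3.idx = false  [B₀.pre > -8]
7. n4.key = "pz"  [terminal]
8. n5.tag = 29  [terminal]
9. n3.lim = 3  [len(f.key) + 1]
10. n3.sig = false  [B.idx == true]
11. n2.lim = 25  [B₁.lim + 22]
12. n2.sig = true  [B₁.sig == false]
13. n6.idx = true  [A.off == -1]
14. n6.acc = 30  [(if B.sig then A.off else B.lim) + 31]
15. n7.off = false  [terminal]
16. n6.lim = 3  [D.acc - 27]
17. n1.lim = true  [B.sig == true]
18. n8.pre = 20  [20]
19. n8.idx = false  [false]
20. n9.wid = "xp"  [terminal]
21. n8.lim = 22  [22]
22. n8.sig = true  [B.idx == false]
23. n0.idx = 26  [26]
24. n0.val = 1  [B.lim - 21]
25. n0.cnt = 20  [B.lim - 2]
26. n0.pre = "uz"  ["uz"]

3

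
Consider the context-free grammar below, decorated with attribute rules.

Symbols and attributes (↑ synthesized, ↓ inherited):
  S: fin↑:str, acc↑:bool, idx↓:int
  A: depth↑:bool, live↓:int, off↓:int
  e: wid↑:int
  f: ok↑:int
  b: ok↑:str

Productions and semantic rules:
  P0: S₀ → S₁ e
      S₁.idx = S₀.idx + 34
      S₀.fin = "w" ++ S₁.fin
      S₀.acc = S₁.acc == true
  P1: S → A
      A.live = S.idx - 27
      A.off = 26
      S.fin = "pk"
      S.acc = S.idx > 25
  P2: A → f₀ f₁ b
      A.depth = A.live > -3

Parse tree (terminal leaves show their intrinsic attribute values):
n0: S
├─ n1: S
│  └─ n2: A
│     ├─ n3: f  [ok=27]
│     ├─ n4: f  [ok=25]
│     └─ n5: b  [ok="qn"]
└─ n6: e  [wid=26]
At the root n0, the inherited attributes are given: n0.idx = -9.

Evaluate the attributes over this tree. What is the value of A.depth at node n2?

1. n0.idx = -9  [given at root]
2. n1.idx = 25  [S₀.idx + 34]
3. n2.live = -2  [S.idx - 27]
4. n2.off = 26  [26]
5. n3.ok = 27  [terminal]
6. n4.ok = 25  [terminal]
7. n5.ok = "qn"  [terminal]
8. n2.depth = true  [A.live > -3]
9. n1.fin = "pk"  ["pk"]
10. n1.acc = false  [S.idx > 25]
11. n6.wid = 26  [terminal]
12. n0.fin = "wpk"  ["w" ++ S₁.fin]
13. n0.acc = false  [S₁.acc == true]

true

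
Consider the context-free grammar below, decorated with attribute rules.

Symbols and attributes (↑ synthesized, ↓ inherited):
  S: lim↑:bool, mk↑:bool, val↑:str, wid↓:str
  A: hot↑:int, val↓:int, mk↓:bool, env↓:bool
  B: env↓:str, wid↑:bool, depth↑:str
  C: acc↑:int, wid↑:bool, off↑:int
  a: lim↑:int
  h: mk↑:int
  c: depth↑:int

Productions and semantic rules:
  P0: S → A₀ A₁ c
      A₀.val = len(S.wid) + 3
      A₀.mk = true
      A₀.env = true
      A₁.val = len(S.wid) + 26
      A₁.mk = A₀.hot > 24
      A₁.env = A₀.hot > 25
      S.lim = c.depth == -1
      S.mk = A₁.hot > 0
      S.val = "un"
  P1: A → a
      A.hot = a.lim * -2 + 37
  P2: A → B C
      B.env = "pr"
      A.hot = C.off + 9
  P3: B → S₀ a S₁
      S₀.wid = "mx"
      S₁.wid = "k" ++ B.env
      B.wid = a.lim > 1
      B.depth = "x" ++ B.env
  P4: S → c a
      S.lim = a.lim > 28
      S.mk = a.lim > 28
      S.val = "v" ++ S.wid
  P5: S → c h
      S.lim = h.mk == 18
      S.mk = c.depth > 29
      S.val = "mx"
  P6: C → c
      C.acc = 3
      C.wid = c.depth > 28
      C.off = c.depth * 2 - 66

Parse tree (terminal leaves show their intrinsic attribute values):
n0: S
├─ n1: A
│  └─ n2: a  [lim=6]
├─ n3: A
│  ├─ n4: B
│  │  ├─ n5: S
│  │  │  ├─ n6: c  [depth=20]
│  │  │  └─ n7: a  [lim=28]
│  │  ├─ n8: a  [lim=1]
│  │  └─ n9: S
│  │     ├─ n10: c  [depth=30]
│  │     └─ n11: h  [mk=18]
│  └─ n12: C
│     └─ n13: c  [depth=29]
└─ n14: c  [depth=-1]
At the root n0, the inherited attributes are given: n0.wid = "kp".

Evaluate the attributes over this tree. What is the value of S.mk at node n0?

true

1. n0.wid = "kp"  [given at root]
2. n1.val = 5  [len(S.wid) + 3]
3. n1.mk = true  [true]
4. n1.env = true  [true]
5. n2.lim = 6  [terminal]
6. n1.hot = 25  [a.lim * -2 + 37]
7. n3.val = 28  [len(S.wid) + 26]
8. n3.mk = true  [A₀.hot > 24]
9. n3.env = false  [A₀.hot > 25]
10. n4.env = "pr"  ["pr"]
11. n5.wid = "mx"  ["mx"]
12. n6.depth = 20  [terminal]
13. n7.lim = 28  [terminal]
14. n5.lim = false  [a.lim > 28]
15. n5.mk = false  [a.lim > 28]
16. n5.val = "vmx"  ["v" ++ S.wid]
17. n8.lim = 1  [terminal]
18. n9.wid = "kpr"  ["k" ++ B.env]
19. n10.depth = 30  [terminal]
20. n11.mk = 18  [terminal]
21. n9.lim = true  [h.mk == 18]
22. n9.mk = true  [c.depth > 29]
23. n9.val = "mx"  ["mx"]
24. n4.wid = false  [a.lim > 1]
25. n4.depth = "xpr"  ["x" ++ B.env]
26. n13.depth = 29  [terminal]
27. n12.acc = 3  [3]
28. n12.wid = true  [c.depth > 28]
29. n12.off = -8  [c.depth * 2 - 66]
30. n3.hot = 1  [C.off + 9]
31. n14.depth = -1  [terminal]
32. n0.lim = true  [c.depth == -1]
33. n0.mk = true  [A₁.hot > 0]
34. n0.val = "un"  ["un"]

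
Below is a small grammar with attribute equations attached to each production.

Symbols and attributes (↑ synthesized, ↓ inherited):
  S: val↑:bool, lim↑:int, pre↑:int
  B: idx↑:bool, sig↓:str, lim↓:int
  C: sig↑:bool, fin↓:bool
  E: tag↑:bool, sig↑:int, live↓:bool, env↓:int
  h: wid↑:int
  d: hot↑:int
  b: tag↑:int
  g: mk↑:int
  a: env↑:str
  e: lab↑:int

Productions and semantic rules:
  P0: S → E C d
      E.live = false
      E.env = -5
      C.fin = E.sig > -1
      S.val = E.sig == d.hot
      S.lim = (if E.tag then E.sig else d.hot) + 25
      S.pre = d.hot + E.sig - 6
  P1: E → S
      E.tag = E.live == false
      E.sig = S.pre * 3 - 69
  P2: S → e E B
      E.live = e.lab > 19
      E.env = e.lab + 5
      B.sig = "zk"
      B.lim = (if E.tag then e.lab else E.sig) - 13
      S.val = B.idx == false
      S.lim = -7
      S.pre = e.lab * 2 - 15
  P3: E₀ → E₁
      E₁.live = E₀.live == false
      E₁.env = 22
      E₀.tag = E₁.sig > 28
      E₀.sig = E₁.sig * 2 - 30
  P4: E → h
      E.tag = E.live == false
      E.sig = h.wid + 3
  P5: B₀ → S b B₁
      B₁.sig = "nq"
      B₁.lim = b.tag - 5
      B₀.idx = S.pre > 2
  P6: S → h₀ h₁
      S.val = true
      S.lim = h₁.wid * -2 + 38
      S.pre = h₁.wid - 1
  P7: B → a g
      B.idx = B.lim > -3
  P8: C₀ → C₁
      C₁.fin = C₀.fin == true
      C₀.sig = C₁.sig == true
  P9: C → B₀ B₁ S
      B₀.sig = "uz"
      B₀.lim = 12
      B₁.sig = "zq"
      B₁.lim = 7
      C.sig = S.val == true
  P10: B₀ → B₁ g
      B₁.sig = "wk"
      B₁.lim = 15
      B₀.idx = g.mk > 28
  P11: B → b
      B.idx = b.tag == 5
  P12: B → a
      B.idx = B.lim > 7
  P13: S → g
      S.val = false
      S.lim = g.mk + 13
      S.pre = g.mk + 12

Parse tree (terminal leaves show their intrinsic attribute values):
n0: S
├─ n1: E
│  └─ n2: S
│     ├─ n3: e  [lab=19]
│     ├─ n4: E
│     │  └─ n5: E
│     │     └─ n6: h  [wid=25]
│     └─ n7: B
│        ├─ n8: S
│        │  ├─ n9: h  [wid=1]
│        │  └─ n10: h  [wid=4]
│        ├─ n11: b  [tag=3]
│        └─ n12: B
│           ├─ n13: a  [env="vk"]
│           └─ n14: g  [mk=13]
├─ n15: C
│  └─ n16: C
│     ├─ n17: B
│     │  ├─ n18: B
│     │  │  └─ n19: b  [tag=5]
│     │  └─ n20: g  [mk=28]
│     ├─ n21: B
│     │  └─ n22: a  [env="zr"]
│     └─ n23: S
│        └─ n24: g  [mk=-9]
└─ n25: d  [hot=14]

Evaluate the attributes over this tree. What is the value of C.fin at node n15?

true

1. n1.live = false  [false]
2. n1.env = -5  [-5]
3. n3.lab = 19  [terminal]
4. n4.live = false  [e.lab > 19]
5. n4.env = 24  [e.lab + 5]
6. n5.live = true  [E₀.live == false]
7. n5.env = 22  [22]
8. n6.wid = 25  [terminal]
9. n5.tag = false  [E.live == false]
10. n5.sig = 28  [h.wid + 3]
11. n4.tag = false  [E₁.sig > 28]
12. n4.sig = 26  [E₁.sig * 2 - 30]
13. n7.sig = "zk"  ["zk"]
14. n7.lim = 13  [(if E.tag then e.lab else E.sig) - 13]
15. n9.wid = 1  [terminal]
16. n10.wid = 4  [terminal]
17. n8.val = true  [true]
18. n8.lim = 30  [h₁.wid * -2 + 38]
19. n8.pre = 3  [h₁.wid - 1]
20. n11.tag = 3  [terminal]
21. n12.sig = "nq"  ["nq"]
22. n12.lim = -2  [b.tag - 5]
23. n13.env = "vk"  [terminal]
24. n14.mk = 13  [terminal]
25. n12.idx = true  [B.lim > -3]
26. n7.idx = true  [S.pre > 2]
27. n2.val = false  [B.idx == false]
28. n2.lim = -7  [-7]
29. n2.pre = 23  [e.lab * 2 - 15]
30. n1.tag = true  [E.live == false]
31. n1.sig = 0  [S.pre * 3 - 69]
32. n15.fin = true  [E.sig > -1]
33. n16.fin = true  [C₀.fin == true]
34. n17.sig = "uz"  ["uz"]
35. n17.lim = 12  [12]
36. n18.sig = "wk"  ["wk"]
37. n18.lim = 15  [15]
38. n19.tag = 5  [terminal]
39. n18.idx = true  [b.tag == 5]
40. n20.mk = 28  [terminal]
41. n17.idx = false  [g.mk > 28]
42. n21.sig = "zq"  ["zq"]
43. n21.lim = 7  [7]
44. n22.env = "zr"  [terminal]
45. n21.idx = false  [B.lim > 7]
46. n24.mk = -9  [terminal]
47. n23.val = false  [false]
48. n23.lim = 4  [g.mk + 13]
49. n23.pre = 3  [g.mk + 12]
50. n16.sig = false  [S.val == true]
51. n15.sig = false  [C₁.sig == true]
52. n25.hot = 14  [terminal]
53. n0.val = false  [E.sig == d.hot]
54. n0.lim = 25  [(if E.tag then E.sig else d.hot) + 25]
55. n0.pre = 8  [d.hot + E.sig - 6]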